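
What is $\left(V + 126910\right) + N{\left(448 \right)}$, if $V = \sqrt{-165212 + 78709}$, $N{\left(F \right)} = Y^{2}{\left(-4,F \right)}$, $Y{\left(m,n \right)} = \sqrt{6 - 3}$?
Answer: $126913 + i \sqrt{86503} \approx 1.2691 \cdot 10^{5} + 294.11 i$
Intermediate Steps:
$Y{\left(m,n \right)} = \sqrt{3}$
$N{\left(F \right)} = 3$ ($N{\left(F \right)} = \left(\sqrt{3}\right)^{2} = 3$)
$V = i \sqrt{86503}$ ($V = \sqrt{-86503} = i \sqrt{86503} \approx 294.11 i$)
$\left(V + 126910\right) + N{\left(448 \right)} = \left(i \sqrt{86503} + 126910\right) + 3 = \left(126910 + i \sqrt{86503}\right) + 3 = 126913 + i \sqrt{86503}$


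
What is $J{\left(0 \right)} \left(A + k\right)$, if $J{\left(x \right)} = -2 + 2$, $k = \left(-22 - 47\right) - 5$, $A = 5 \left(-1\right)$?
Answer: $0$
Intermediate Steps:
$A = -5$
$k = -74$ ($k = -69 - 5 = -74$)
$J{\left(x \right)} = 0$
$J{\left(0 \right)} \left(A + k\right) = 0 \left(-5 - 74\right) = 0 \left(-79\right) = 0$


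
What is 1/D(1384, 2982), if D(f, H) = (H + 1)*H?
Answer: 1/8895306 ≈ 1.1242e-7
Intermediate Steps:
D(f, H) = H*(1 + H) (D(f, H) = (1 + H)*H = H*(1 + H))
1/D(1384, 2982) = 1/(2982*(1 + 2982)) = 1/(2982*2983) = 1/8895306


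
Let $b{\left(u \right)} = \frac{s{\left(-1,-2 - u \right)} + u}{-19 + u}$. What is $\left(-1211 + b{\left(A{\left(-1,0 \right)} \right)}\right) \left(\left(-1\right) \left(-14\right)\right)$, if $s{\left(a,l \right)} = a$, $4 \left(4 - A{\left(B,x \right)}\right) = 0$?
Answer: $- \frac{84784}{5} \approx -16957.0$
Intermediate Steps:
$A{\left(B,x \right)} = 4$ ($A{\left(B,x \right)} = 4 - 0 = 4 + 0 = 4$)
$b{\left(u \right)} = \frac{-1 + u}{-19 + u}$
$\left(-1211 + b{\left(A{\left(-1,0 \right)} \right)}\right) \left(\left(-1\right) \left(-14\right)\right) = \left(-1211 + \frac{-1 + 4}{-19 + 4}\right) \left(\left(-1\right) \left(-14\right)\right) = \left(-1211 + \frac{1}{-15} \cdot 3\right) 14 = \left(-1211 - \frac{1}{5}\right) 14 = \left(- \frac{6056}{5}\right) 14 = - \frac{84784}{5}$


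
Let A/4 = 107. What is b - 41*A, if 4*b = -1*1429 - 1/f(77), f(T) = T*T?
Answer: -212320455/11858 ≈ -17905.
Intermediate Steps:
A = 428 (A = 4*107 = 428)
f(T) = T²
b = -4236271/11858 (b = (-1*1429 - 1/(77²))/4 = (-1429 - 1/5929)/4 = (¼)*(-8472542/5929) = -4236271/11858 ≈ -357.25)
b - 41*A = -4236271/11858 - 41*428 = -4236271/11858 - 1*17548 = -4236271/11858 - 17548 = -212320455/11858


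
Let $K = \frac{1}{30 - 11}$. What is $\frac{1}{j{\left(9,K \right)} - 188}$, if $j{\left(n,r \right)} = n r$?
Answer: $- \frac{19}{3563} \approx -0.0053326$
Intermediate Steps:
$K = \frac{1}{19} \approx 0.052632$
$\frac{1}{j{\left(9,K \right)} - 188} = \frac{1}{9 \cdot \frac{1}{19} - 188} = \frac{1}{\frac{9}{19} - 188} = \frac{1}{- \frac{3563}{19}} = - \frac{19}{3563}$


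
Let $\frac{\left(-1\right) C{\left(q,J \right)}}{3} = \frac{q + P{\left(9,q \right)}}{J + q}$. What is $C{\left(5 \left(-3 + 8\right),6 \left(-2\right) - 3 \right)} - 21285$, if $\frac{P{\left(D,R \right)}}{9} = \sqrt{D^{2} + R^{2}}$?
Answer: $- \frac{42585}{2} - \frac{27 \sqrt{706}}{10} \approx -21364.0$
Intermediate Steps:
$P{\left(D,R \right)} = 9 \sqrt{D^{2} + R^{2}}$
$C{\left(q,J \right)} = - \frac{3 \left(q + 9 \sqrt{81 + q^{2}}\right)}{J + q}$ ($C{\left(q,J \right)} = - 3 \frac{q + 9 \sqrt{9^{2} + q^{2}}}{J + q} = - 3 \frac{q + 9 \sqrt{81 + q^{2}}}{J + q} = - \frac{3 \left(q + 9 \sqrt{81 + q^{2}}\right)}{J + q}$)
$C{\left(5 \left(-3 + 8\right),6 \left(-2\right) - 3 \right)} - 21285 = \frac{3 \left(- 5 \left(-3 + 8\right) - 9 \sqrt{81 + \left(5 \left(-3 + 8\right)\right)^{2}}\right)}{\left(6 \left(-2\right) - 3\right) + 5 \left(-3 + 8\right)} - 21285 = \frac{3 \left(- 5 \cdot 5 - 9 \sqrt{81 + \left(5 \cdot 5\right)^{2}}\right)}{\left(-12 - 3\right) + 5 \cdot 5} - 21285 = \frac{3 \left(\left(-1\right) 25 - 9 \sqrt{81 + 25^{2}}\right)}{-15 + 25} - 21285 = \frac{3 \left(-25 - 9 \sqrt{81 + 625}\right)}{10} - 21285 = 3 \cdot \frac{1}{10} \left(-25 - 9 \sqrt{706}\right) - 21285 = \left(- \frac{15}{2} - \frac{27 \sqrt{706}}{10}\right) - 21285 = - \frac{42585}{2} - \frac{27 \sqrt{706}}{10}$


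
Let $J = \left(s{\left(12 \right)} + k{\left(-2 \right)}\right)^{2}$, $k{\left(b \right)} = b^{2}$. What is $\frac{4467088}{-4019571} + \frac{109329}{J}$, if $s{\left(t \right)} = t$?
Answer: $\frac{438312103331}{1029010176} \approx 425.96$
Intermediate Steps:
$J = 256$ ($J = \left(12 + \left(-2\right)^{2}\right)^{2} = \left(12 + 4\right)^{2} = 16^{2} = 256$)
$\frac{4467088}{-4019571} + \frac{109329}{J} = \frac{4467088}{-4019571} + \frac{109329}{256} = 4467088 \left(- \frac{1}{4019571}\right) + 109329 \cdot \frac{1}{256} = - \frac{4467088}{4019571} + \frac{109329}{256} = \frac{438312103331}{1029010176}$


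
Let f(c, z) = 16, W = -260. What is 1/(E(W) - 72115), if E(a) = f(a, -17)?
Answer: -1/72099 ≈ -1.3870e-5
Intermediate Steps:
E(a) = 16
1/(E(W) - 72115) = 1/(16 - 72115) = 1/(-72099) = -1/72099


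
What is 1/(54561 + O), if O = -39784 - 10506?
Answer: 1/4271 ≈ 0.00023414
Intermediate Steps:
O = -50290
1/(54561 + O) = 1/(54561 - 50290) = 1/4271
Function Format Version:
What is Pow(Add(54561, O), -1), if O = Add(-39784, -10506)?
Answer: Rational(1, 4271) ≈ 0.00023414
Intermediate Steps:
O = -50290
Pow(Add(54561, O), -1) = Pow(Add(54561, -50290), -1) = Pow(4271, -1) = Rational(1, 4271)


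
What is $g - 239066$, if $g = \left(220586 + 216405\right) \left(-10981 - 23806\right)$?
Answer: $-15201844983$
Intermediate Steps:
$g = -15201605917$ ($g = 436991 \left(-34787\right) = -15201605917$)
$g - 239066 = -15201605917 - 239066 = -15201844983$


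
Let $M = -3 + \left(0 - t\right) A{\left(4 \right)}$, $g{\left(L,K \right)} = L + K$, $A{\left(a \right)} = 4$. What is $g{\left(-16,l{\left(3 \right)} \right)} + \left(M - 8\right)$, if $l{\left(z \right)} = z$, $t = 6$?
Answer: $-48$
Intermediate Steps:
$g{\left(L,K \right)} = K + L$
$M = -27$ ($M = -3 + \left(0 - 6\right) 4 = -3 - 24 = -27$)
$g{\left(-16,l{\left(3 \right)} \right)} + \left(M - 8\right) = \left(3 - 16\right) - 35 = -13 - 35 = -48$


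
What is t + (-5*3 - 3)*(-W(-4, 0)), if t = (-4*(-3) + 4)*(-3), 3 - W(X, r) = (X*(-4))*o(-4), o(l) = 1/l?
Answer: 78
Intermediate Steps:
W(X, r) = 3 - X (W(X, r) = 3 - X*(-4)/(-4) = 3 - (-4*X)*(-1)/4 = 3 - X)
t = -48 (t = (12 + 4)*(-3) = 16*(-3) = -48)
t + (-5*3 - 3)*(-W(-4, 0)) = -48 + (-5*3 - 3)*(-(3 - 1*(-4))) = -48 + (-15 - 3)*(-(3 + 4)) = -48 - (-18)*7 = -48 - 18*(-7) = -48 + 126 = 78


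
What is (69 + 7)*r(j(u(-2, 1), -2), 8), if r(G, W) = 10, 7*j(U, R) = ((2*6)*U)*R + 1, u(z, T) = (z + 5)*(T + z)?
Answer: 760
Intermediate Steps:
u(z, T) = (5 + z)*(T + z)
j(U, R) = 1/7 + 12*R*U/7 (j(U, R) = (((2*6)*U)*R + 1)/7 = ((12*U)*R + 1)/7 = (12*R*U + 1)/7 = (1 + 12*R*U)/7 = 1/7 + 12*R*U/7)
(69 + 7)*r(j(u(-2, 1), -2), 8) = (69 + 7)*10 = 76*10 = 760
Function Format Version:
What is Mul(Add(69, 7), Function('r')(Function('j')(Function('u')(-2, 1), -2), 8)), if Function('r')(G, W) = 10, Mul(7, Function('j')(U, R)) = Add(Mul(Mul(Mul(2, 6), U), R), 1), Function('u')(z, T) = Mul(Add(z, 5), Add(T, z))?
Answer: 760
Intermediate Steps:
Function('u')(z, T) = Mul(Add(5, z), Add(T, z))
Function('j')(U, R) = Add(Rational(1, 7), Mul(Rational(12, 7), R, U)) (Function('j')(U, R) = Mul(Rational(1, 7), Add(Mul(Mul(Mul(2, 6), U), R), 1)) = Mul(Rational(1, 7), Add(Mul(Mul(12, U), R), 1)) = Mul(Rational(1, 7), Add(Mul(12, R, U), 1)) = Mul(Rational(1, 7), Add(1, Mul(12, R, U))) = Add(Rational(1, 7), Mul(Rational(12, 7), R, U)))
Mul(Add(69, 7), Function('r')(Function('j')(Function('u')(-2, 1), -2), 8)) = Mul(Add(69, 7), 10) = Mul(76, 10) = 760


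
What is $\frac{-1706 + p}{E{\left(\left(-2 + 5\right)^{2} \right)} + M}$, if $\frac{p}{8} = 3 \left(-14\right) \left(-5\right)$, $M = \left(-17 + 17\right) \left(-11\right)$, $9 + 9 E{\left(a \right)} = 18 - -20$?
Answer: $- \frac{234}{29} \approx -8.069$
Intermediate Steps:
$E{\left(a \right)} = \frac{29}{9}$ ($E{\left(a \right)} = -1 + \frac{18 - -20}{9} = -1 + \frac{18 + 20}{9} = -1 + \frac{1}{9} \cdot 38 = -1 + \frac{38}{9} = \frac{29}{9}$)
$M = 0$ ($M = 0 \left(-11\right) = 0$)
$p = 1680$ ($p = 8 \cdot 3 \left(-14\right) \left(-5\right) = 8 \left(\left(-42\right) \left(-5\right)\right) = 8 \cdot 210 = 1680$)
$\frac{-1706 + p}{E{\left(\left(-2 + 5\right)^{2} \right)} + M} = \frac{-1706 + 1680}{\frac{29}{9} + 0} = - \frac{26}{\frac{29}{9}} = \left(-26\right) \frac{9}{29} = - \frac{234}{29}$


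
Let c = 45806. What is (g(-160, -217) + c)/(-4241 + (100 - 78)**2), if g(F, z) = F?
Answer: -45646/3757 ≈ -12.150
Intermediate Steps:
(g(-160, -217) + c)/(-4241 + (100 - 78)**2) = (-160 + 45806)/(-4241 + (100 - 78)**2) = 45646/(-4241 + 22**2) = 45646/(-4241 + 484) = 45646/(-3757) = 45646*(-1/3757) = -45646/3757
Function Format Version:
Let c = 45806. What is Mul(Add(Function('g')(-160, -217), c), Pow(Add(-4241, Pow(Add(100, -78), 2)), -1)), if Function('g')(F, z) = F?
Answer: Rational(-45646, 3757) ≈ -12.150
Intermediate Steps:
Mul(Add(Function('g')(-160, -217), c), Pow(Add(-4241, Pow(Add(100, -78), 2)), -1)) = Mul(Add(-160, 45806), Pow(Add(-4241, Pow(Add(100, -78), 2)), -1)) = Mul(45646, Pow(Add(-4241, Pow(22, 2)), -1)) = Mul(45646, Pow(Add(-4241, 484), -1)) = Mul(45646, Pow(-3757, -1)) = Mul(45646, Rational(-1, 3757)) = Rational(-45646, 3757)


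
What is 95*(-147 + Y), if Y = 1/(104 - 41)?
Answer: -879700/63 ≈ -13963.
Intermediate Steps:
Y = 1/63 ≈ 0.015873
95*(-147 + Y) = 95*(-147 + 1/63) = 95*(-9260/63) = -879700/63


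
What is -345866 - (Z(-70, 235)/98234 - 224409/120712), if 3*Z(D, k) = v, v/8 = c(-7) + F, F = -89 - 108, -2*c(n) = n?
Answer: -2050632370228715/5929011304 ≈ -3.4586e+5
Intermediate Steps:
c(n) = -n/2
F = -197
v = -1548 (v = 8*(-1/2*(-7) - 197) = 8*(7/2 - 197) = 8*(-387/2) = -1548)
Z(D, k) = -516 (Z(D, k) = (1/3)*(-1548) = -516)
-345866 - (Z(-70, 235)/98234 - 224409/120712) = -345866 - (-516/98234 - 224409/120712) = -345866 - (-516*1/98234 - 224409*1/120712) = -345866 - (-258/49117 - 224409/120712) = -345866 - 1*(-11053440549/5929011304) = -345866 + 11053440549/5929011304 = -2050632370228715/5929011304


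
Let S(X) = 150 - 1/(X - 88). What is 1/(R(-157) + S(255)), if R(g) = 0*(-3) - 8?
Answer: 167/23713 ≈ 0.0070425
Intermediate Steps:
S(X) = 150 - 1/(-88 + X)
R(g) = -8 (R(g) = 0 - 8 = -8)
1/(R(-157) + S(255)) = 1/(-8 + (-13201 + 150*255)/(-88 + 255)) = 1/(-8 + (-13201 + 38250)/167) = 1/(-8 + (1/167)*25049) = 1/(-8 + 25049/167) = 1/(23713/167) = 167/23713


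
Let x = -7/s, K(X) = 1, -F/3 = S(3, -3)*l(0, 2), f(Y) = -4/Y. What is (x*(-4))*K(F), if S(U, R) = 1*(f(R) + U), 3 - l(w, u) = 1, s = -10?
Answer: -14/5 ≈ -2.8000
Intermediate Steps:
l(w, u) = 2 (l(w, u) = 3 - 1*1 = 3 - 1 = 2)
S(U, R) = U - 4/R (S(U, R) = 1*(-4/R + U) = 1*(U - 4/R) = U - 4/R)
F = -26 (F = -3*(3 - 4/(-3))*2 = -3*(3 - 4*(-⅓))*2 = -3*(3 + 4/3)*2 = -13*2 = -3*26/3 = -26)
x = 7/10 (x = -7/(-10) = -7*(-⅒) = 7/10 ≈ 0.70000)
(x*(-4))*K(F) = ((7/10)*(-4))*1 = -14/5*1 = -14/5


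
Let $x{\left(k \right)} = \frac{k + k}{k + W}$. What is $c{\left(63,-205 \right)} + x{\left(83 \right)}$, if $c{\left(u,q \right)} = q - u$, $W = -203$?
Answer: $- \frac{16163}{60} \approx -269.38$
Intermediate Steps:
$x{\left(k \right)} = \frac{2 k}{-203 + k}$ ($x{\left(k \right)} = \frac{k + k}{k - 203} = \frac{2 k}{-203 + k}$)
$c{\left(63,-205 \right)} + x{\left(83 \right)} = \left(-205 - 63\right) + 2 \cdot 83 \frac{1}{-203 + 83} = \left(-205 - 63\right) + 2 \cdot 83 \frac{1}{-120} = -268 + 2 \cdot 83 \left(- \frac{1}{120}\right) = -268 - \frac{83}{60} = - \frac{16163}{60}$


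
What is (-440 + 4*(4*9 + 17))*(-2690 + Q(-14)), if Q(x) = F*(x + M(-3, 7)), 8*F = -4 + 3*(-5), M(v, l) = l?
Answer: 1219059/2 ≈ 6.0953e+5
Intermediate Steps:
F = -19/8 (F = (-4 + 3*(-5))/8 = (-4 - 15)/8 = (⅛)*(-19) = -19/8 ≈ -2.3750)
Q(x) = -133/8 - 19*x/8 (Q(x) = -19*(x + 7)/8 = -19*(7 + x)/8 = -133/8 - 19*x/8)
(-440 + 4*(4*9 + 17))*(-2690 + Q(-14)) = (-440 + 4*(4*9 + 17))*(-2690 + (-133/8 - 19/8*(-14))) = (-440 + 4*(36 + 17))*(-2690 + (-133/8 + 133/4)) = (-440 + 4*53)*(-2690 + 133/8) = (-440 + 212)*(-21387/8) = -228*(-21387/8) = 1219059/2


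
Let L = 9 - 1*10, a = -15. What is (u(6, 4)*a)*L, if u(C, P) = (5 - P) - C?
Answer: -75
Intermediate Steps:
u(C, P) = 5 - C - P
L = -1 (L = 9 - 10 = -1)
(u(6, 4)*a)*L = ((5 - 1*6 - 1*4)*(-15))*(-1) = ((5 - 6 - 4)*(-15))*(-1) = -5*(-15)*(-1) = 75*(-1) = -75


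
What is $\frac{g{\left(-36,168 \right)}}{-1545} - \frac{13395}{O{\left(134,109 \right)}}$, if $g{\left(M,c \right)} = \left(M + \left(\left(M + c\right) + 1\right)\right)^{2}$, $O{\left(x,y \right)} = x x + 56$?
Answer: $- \frac{3336319}{488220} \approx -6.8336$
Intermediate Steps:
$O{\left(x,y \right)} = 56 + x^{2}$ ($O{\left(x,y \right)} = x^{2} + 56 = 56 + x^{2}$)
$g{\left(M,c \right)} = \left(1 + c + 2 M\right)^{2}$ ($g{\left(M,c \right)} = \left(M + \left(1 + M + c\right)\right)^{2} = \left(1 + c + 2 M\right)^{2}$)
$\frac{g{\left(-36,168 \right)}}{-1545} - \frac{13395}{O{\left(134,109 \right)}} = \frac{\left(1 + 168 + 2 \left(-36\right)\right)^{2}}{-1545} - \frac{13395}{56 + 134^{2}} = \left(1 + 168 - 72\right)^{2} \left(- \frac{1}{1545}\right) - \frac{13395}{56 + 17956} = 97^{2} \left(- \frac{1}{1545}\right) - \frac{13395}{18012} = 9409 \left(- \frac{1}{1545}\right) - \frac{235}{316} = - \frac{9409}{1545} - \frac{235}{316} = - \frac{3336319}{488220}$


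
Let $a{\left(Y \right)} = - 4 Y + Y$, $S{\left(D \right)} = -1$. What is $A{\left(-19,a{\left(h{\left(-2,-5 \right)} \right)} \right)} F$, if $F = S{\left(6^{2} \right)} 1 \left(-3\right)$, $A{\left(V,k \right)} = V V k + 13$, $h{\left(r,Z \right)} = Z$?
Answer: $16284$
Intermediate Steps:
$a{\left(Y \right)} = - 3 Y$
$A{\left(V,k \right)} = 13 + k V^{2}$ ($A{\left(V,k \right)} = V^{2} k + 13 = k V^{2} + 13 = 13 + k V^{2}$)
$F = 3$ ($F = \left(-1\right) 1 \left(-3\right) = \left(-1\right) \left(-3\right) = 3$)
$A{\left(-19,a{\left(h{\left(-2,-5 \right)} \right)} \right)} F = \left(13 + \left(-3\right) \left(-5\right) \left(-19\right)^{2}\right) 3 = \left(13 + 15 \cdot 361\right) 3 = \left(13 + 5415\right) 3 = 5428 \cdot 3 = 16284$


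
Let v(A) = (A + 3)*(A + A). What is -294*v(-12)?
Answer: -63504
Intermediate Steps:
v(A) = 2*A*(3 + A) (v(A) = (3 + A)*(2*A) = 2*A*(3 + A))
-294*v(-12) = -588*(-12)*(3 - 12) = -588*(-12)*(-9) = -294*216 = -63504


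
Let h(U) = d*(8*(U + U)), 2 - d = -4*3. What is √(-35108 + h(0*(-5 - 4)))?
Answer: 2*I*√8777 ≈ 187.37*I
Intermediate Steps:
d = 14 (d = 2 - (-4)*3 = 2 - 1*(-12) = 2 + 12 = 14)
h(U) = 224*U (h(U) = 14*(8*(U + U)) = 14*(8*(2*U)) = 14*(16*U) = 224*U)
√(-35108 + h(0*(-5 - 4))) = √(-35108 + 224*(0*(-5 - 4))) = √(-35108 + 224*(0*(-9))) = √(-35108 + 224*0) = √(-35108 + 0) = √(-35108) = 2*I*√8777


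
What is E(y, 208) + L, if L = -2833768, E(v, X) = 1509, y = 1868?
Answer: -2832259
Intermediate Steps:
E(y, 208) + L = 1509 - 2833768 = -2832259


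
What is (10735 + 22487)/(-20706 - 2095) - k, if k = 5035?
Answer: -114836257/22801 ≈ -5036.5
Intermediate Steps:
(10735 + 22487)/(-20706 - 2095) - k = (10735 + 22487)/(-20706 - 2095) - 1*5035 = 33222/(-22801) - 5035 = 33222*(-1/22801) - 5035 = -33222/22801 - 5035 = -114836257/22801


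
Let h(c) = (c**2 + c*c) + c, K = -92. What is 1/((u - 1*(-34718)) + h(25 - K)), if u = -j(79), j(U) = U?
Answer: 1/62134 ≈ 1.6094e-5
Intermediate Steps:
u = -79 (u = -1*79 = -79)
h(c) = c + 2*c**2 (h(c) = (c**2 + c**2) + c = 2*c**2 + c = c + 2*c**2)
1/((u - 1*(-34718)) + h(25 - K)) = 1/((-79 - 1*(-34718)) + (25 - 1*(-92))*(1 + 2*(25 - 1*(-92)))) = 1/((-79 + 34718) + (25 + 92)*(1 + 2*(25 + 92))) = 1/(34639 + 117*(1 + 2*117)) = 1/(34639 + 117*(1 + 234)) = 1/(34639 + 117*235) = 1/(34639 + 27495) = 1/62134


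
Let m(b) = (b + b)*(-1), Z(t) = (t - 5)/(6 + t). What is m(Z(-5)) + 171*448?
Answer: 76628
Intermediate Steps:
Z(t) = (-5 + t)/(6 + t)
m(b) = -2*b (m(b) = (2*b)*(-1) = -2*b)
m(Z(-5)) + 171*448 = -2*(-5 - 5)/(6 - 5) + 171*448 = -2*(-10)/1 + 76608 = -2*(-10) + 76608 = 20 + 76608 = 76628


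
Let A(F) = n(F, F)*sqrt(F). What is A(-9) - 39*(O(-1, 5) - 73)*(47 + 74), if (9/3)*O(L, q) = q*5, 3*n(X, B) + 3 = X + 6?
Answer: 305162 - 6*I ≈ 3.0516e+5 - 6.0*I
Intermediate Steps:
n(X, B) = 1 + X/3 (n(X, B) = -1 + (X + 6)/3 = -1 + (6 + X)/3 = -1 + (2 + X/3) = 1 + X/3)
O(L, q) = 5*q/3 (O(L, q) = (q*5)/3 = (5*q)/3 = 5*q/3)
A(F) = sqrt(F)*(1 + F/3) (A(F) = (1 + F/3)*sqrt(F) = sqrt(F)*(1 + F/3))
A(-9) - 39*(O(-1, 5) - 73)*(47 + 74) = sqrt(-9)*(3 - 9)/3 - 39*((5/3)*5 - 73)*(47 + 74) = (1/3)*(3*I)*(-6) - 39*(25/3 - 73)*121 = -6*I - (-2522)*121 = -6*I - 39*(-23474/3) = -6*I + 305162 = 305162 - 6*I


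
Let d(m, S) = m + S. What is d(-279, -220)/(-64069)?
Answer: 499/64069 ≈ 0.0077885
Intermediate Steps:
d(m, S) = S + m
d(-279, -220)/(-64069) = (-220 - 279)/(-64069) = -499*(-1/64069) = 499/64069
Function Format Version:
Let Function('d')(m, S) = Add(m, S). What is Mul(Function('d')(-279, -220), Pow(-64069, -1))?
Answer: Rational(499, 64069) ≈ 0.0077885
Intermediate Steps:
Function('d')(m, S) = Add(S, m)
Mul(Function('d')(-279, -220), Pow(-64069, -1)) = Mul(Add(-220, -279), Pow(-64069, -1)) = Mul(-499, Rational(-1, 64069)) = Rational(499, 64069)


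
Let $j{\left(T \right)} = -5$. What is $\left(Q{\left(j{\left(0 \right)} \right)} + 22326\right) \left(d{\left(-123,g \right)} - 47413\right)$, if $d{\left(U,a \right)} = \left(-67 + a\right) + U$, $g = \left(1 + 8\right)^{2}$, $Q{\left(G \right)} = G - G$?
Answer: $-1060976172$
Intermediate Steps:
$Q{\left(G \right)} = 0$
$g = 81$ ($g = 9^{2} = 81$)
$d{\left(U,a \right)} = -67 + U + a$
$\left(Q{\left(j{\left(0 \right)} \right)} + 22326\right) \left(d{\left(-123,g \right)} - 47413\right) = \left(0 + 22326\right) \left(\left(-67 - 123 + 81\right) - 47413\right) = 22326 \left(-109 - 47413\right) = 22326 \left(-47522\right) = -1060976172$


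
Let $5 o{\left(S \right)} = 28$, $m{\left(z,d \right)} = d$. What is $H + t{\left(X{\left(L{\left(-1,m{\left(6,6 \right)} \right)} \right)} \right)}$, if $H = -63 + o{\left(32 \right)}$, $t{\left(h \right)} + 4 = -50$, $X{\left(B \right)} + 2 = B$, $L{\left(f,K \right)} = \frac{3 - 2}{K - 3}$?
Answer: $- \frac{557}{5} \approx -111.4$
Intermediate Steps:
$o{\left(S \right)} = \frac{28}{5}$ ($o{\left(S \right)} = \frac{1}{5} \cdot 28 = \frac{28}{5}$)
$L{\left(f,K \right)} = \frac{1}{-3 + K}$ ($L{\left(f,K \right)} = 1 \frac{1}{-3 + K} = \frac{1}{-3 + K}$)
$X{\left(B \right)} = -2 + B$
$t{\left(h \right)} = -54$ ($t{\left(h \right)} = -4 - 50 = -54$)
$H = - \frac{287}{5}$ ($H = -63 + \frac{28}{5} = - \frac{287}{5} \approx -57.4$)
$H + t{\left(X{\left(L{\left(-1,m{\left(6,6 \right)} \right)} \right)} \right)} = - \frac{287}{5} - 54 = - \frac{557}{5}$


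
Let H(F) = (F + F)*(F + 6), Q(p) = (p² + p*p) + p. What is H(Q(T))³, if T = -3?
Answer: 250047000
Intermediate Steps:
Q(p) = p + 2*p² (Q(p) = (p² + p²) + p = 2*p² + p = p + 2*p²)
H(F) = 2*F*(6 + F) (H(F) = (2*F)*(6 + F) = 2*F*(6 + F))
H(Q(T))³ = (2*(-3*(1 + 2*(-3)))*(6 - 3*(1 + 2*(-3))))³ = (2*(-3*(1 - 6))*(6 - 3*(1 - 6)))³ = (2*(-3*(-5))*(6 - 3*(-5)))³ = (2*15*(6 + 15))³ = (2*15*21)³ = 630³ = 250047000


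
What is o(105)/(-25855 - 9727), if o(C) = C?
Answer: -105/35582 ≈ -0.0029509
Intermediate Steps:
o(105)/(-25855 - 9727) = 105/(-25855 - 9727) = 105/(-35582) = 105*(-1/35582) = -105/35582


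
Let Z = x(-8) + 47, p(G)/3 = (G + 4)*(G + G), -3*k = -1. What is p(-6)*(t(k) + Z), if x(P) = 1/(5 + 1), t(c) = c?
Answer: 3420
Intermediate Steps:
k = 1/3 (k = -1/3*(-1) = 1/3 ≈ 0.33333)
p(G) = 6*G*(4 + G) (p(G) = 3*((G + 4)*(G + G)) = 3*((4 + G)*(2*G)) = 3*(2*G*(4 + G)) = 6*G*(4 + G))
x(P) = 1/6
Z = 283/6 (Z = 1/6 + 47 = 283/6 ≈ 47.167)
p(-6)*(t(k) + Z) = (6*(-6)*(4 - 6))*(1/3 + 283/6) = (6*(-6)*(-2))*(95/2) = 72*(95/2) = 3420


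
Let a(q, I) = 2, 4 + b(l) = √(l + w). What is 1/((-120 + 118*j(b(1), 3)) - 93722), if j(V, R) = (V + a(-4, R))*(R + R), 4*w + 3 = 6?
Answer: -47629/4536604676 - 177*√7/4536604676 ≈ -1.0602e-5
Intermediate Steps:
w = ¾ (w = -¾ + (¼)*6 = -¾ + 3/2 = ¾ ≈ 0.75000)
b(l) = -4 + √(¾ + l) (b(l) = -4 + √(l + ¾) = -4 + √(¾ + l))
j(V, R) = 2*R*(2 + V) (j(V, R) = (V + 2)*(R + R) = (2 + V)*(2*R) = 2*R*(2 + V))
1/((-120 + 118*j(b(1), 3)) - 93722) = 1/((-120 + 118*(2*3*(2 + (-4 + √(3 + 4*1)/2)))) - 93722) = 1/((-120 + 118*(2*3*(2 + (-4 + √(3 + 4)/2)))) - 93722) = 1/((-120 + 118*(2*3*(2 + (-4 + √7/2)))) - 93722) = 1/((-120 + 118*(2*3*(-2 + √7/2))) - 93722) = 1/((-120 + 118*(-12 + 3*√7)) - 93722) = 1/((-120 + (-1416 + 354*√7)) - 93722) = 1/((-1536 + 354*√7) - 93722) = 1/(-95258 + 354*√7)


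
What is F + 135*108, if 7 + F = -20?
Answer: 14553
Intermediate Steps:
F = -27 (F = -7 - 20 = -27)
F + 135*108 = -27 + 135*108 = -27 + 14580 = 14553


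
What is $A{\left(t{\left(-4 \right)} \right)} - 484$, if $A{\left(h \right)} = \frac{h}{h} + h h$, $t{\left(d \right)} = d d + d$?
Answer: $-339$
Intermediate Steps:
$t{\left(d \right)} = d + d^{2}$ ($t{\left(d \right)} = d^{2} + d = d + d^{2}$)
$A{\left(h \right)} = 1 + h^{2}$
$A{\left(t{\left(-4 \right)} \right)} - 484 = \left(1 + \left(- 4 \left(1 - 4\right)\right)^{2}\right) - 484 = \left(1 + \left(\left(-4\right) \left(-3\right)\right)^{2}\right) - 484 = \left(1 + 12^{2}\right) - 484 = \left(1 + 144\right) - 484 = 145 - 484 = -339$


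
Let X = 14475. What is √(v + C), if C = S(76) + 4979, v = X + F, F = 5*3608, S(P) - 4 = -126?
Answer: 2*√9343 ≈ 193.32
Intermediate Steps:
S(P) = -122 (S(P) = 4 - 126 = -122)
F = 18040
v = 32515 (v = 14475 + 18040 = 32515)
C = 4857 (C = -122 + 4979 = 4857)
√(v + C) = √(32515 + 4857) = √37372 = 2*√9343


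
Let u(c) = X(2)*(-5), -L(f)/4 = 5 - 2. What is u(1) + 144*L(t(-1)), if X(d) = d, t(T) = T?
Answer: -1738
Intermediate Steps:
L(f) = -12 (L(f) = -4*(5 - 2) = -4*3 = -12)
u(c) = -10 (u(c) = 2*(-5) = -10)
u(1) + 144*L(t(-1)) = -10 + 144*(-12) = -10 - 1728 = -1738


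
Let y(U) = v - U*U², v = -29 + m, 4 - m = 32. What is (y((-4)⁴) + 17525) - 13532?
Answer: -16773280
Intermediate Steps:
m = -28 (m = 4 - 1*32 = 4 - 32 = -28)
v = -57 (v = -29 - 28 = -57)
y(U) = -57 - U³ (y(U) = -57 - U*U² = -57 - U³)
(y((-4)⁴) + 17525) - 13532 = ((-57 - ((-4)⁴)³) + 17525) - 13532 = ((-57 - 1*256³) + 17525) - 13532 = ((-57 - 1*16777216) + 17525) - 13532 = ((-57 - 16777216) + 17525) - 13532 = (-16777273 + 17525) - 13532 = -16759748 - 13532 = -16773280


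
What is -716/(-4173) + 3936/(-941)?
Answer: -15751172/3926793 ≈ -4.0112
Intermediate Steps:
-716/(-4173) + 3936/(-941) = -716*(-1/4173) + 3936*(-1/941) = 716/4173 - 3936/941 = -15751172/3926793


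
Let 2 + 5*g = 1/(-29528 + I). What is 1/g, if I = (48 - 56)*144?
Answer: -153400/61361 ≈ -2.5000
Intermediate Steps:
I = -1152 (I = -8*144 = -1152)
g = -61361/153400 (g = -⅖ + 1/(5*(-29528 - 1152)) = -⅖ + (⅕)/(-30680) = -⅖ + (⅕)*(-1/30680) = -⅖ - 1/153400 = -61361/153400 ≈ -0.40001)
1/g = 1/(-61361/153400) = -153400/61361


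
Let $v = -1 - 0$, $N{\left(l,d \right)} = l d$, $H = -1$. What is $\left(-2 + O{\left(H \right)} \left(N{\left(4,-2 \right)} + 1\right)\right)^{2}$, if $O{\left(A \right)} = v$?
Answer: $25$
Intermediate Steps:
$N{\left(l,d \right)} = d l$
$v = -1$ ($v = -1 + 0 = -1$)
$O{\left(A \right)} = -1$
$\left(-2 + O{\left(H \right)} \left(N{\left(4,-2 \right)} + 1\right)\right)^{2} = \left(-2 - \left(\left(-2\right) 4 + 1\right)\right)^{2} = \left(-2 - \left(-8 + 1\right)\right)^{2} = \left(-2 - -7\right)^{2} = \left(-2 + 7\right)^{2} = 5^{2} = 25$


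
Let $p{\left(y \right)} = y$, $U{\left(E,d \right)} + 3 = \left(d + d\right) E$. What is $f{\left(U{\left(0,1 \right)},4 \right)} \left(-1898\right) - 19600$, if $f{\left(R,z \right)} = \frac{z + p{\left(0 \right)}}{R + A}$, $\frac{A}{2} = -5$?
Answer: $-19016$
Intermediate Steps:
$A = -10$ ($A = 2 \left(-5\right) = -10$)
$U{\left(E,d \right)} = -3 + 2 E d$ ($U{\left(E,d \right)} = -3 + \left(d + d\right) E = -3 + 2 d E = -3 + 2 E d$)
$f{\left(R,z \right)} = \frac{z}{-10 + R}$ ($f{\left(R,z \right)} = \frac{z + 0}{R - 10} = \frac{z}{-10 + R}$)
$f{\left(U{\left(0,1 \right)},4 \right)} \left(-1898\right) - 19600 = \frac{4}{-10 - \left(3 + 0 \cdot 1\right)} \left(-1898\right) - 19600 = \frac{4}{-10 + \left(-3 + 0\right)} \left(-1898\right) - 19600 = \frac{4}{-10 - 3} \left(-1898\right) - 19600 = \frac{4}{-13} \left(-1898\right) - 19600 = 4 \left(- \frac{1}{13}\right) \left(-1898\right) - 19600 = \left(- \frac{4}{13}\right) \left(-1898\right) - 19600 = 584 - 19600 = -19016$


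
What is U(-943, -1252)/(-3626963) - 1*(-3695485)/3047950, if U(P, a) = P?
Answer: 2681252315781/2210960375170 ≈ 1.2127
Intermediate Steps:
U(-943, -1252)/(-3626963) - 1*(-3695485)/3047950 = -943/(-3626963) - 1*(-3695485)/3047950 = -943*(-1/3626963) + 3695485*(1/3047950) = 943/3626963 + 739097/609590 = 2681252315781/2210960375170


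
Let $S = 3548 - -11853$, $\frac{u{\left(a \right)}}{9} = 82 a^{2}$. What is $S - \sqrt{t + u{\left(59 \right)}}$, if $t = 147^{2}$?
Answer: $15401 - 3 \sqrt{287843} \approx 13791.0$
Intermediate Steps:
$u{\left(a \right)} = 738 a^{2}$ ($u{\left(a \right)} = 9 \cdot 82 a^{2} = 738 a^{2}$)
$t = 21609$
$S = 15401$ ($S = 3548 + 11853 = 15401$)
$S - \sqrt{t + u{\left(59 \right)}} = 15401 - \sqrt{21609 + 738 \cdot 59^{2}} = 15401 - \sqrt{21609 + 738 \cdot 3481} = 15401 - \sqrt{21609 + 2568978} = 15401 - \sqrt{2590587} = 15401 - 3 \sqrt{287843}$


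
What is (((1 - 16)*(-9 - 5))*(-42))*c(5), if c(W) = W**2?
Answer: -220500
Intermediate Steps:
(((1 - 16)*(-9 - 5))*(-42))*c(5) = (((1 - 16)*(-9 - 5))*(-42))*5**2 = (-15*(-14)*(-42))*25 = (210*(-42))*25 = -8820*25 = -220500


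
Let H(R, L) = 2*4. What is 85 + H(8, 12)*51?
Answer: 493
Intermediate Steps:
H(R, L) = 8
85 + H(8, 12)*51 = 85 + 8*51 = 85 + 408 = 493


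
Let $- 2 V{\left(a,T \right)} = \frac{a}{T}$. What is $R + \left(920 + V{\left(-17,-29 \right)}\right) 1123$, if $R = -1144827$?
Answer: $- \frac{6495777}{58} \approx -1.12 \cdot 10^{5}$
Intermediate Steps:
$V{\left(a,T \right)} = - \frac{a}{2 T}$ ($V{\left(a,T \right)} = - \frac{a \frac{1}{T}}{2} = - \frac{a}{2 T}$)
$R + \left(920 + V{\left(-17,-29 \right)}\right) 1123 = -1144827 + \left(920 - - \frac{17}{2 \left(-29\right)}\right) 1123 = -1144827 + \left(920 - \left(- \frac{17}{2}\right) \left(- \frac{1}{29}\right)\right) 1123 = -1144827 + \left(920 - \frac{17}{58}\right) 1123 = -1144827 + \frac{53343}{58} \cdot 1123 = -1144827 + \frac{59904189}{58} = - \frac{6495777}{58}$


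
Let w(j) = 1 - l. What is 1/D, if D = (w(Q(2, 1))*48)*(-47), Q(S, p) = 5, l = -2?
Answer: -1/6768 ≈ -0.00014775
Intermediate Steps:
w(j) = 3 (w(j) = 1 - 1*(-2) = 1 + 2 = 3)
D = -6768 (D = (3*48)*(-47) = 144*(-47) = -6768)
1/D = 1/(-6768) = -1/6768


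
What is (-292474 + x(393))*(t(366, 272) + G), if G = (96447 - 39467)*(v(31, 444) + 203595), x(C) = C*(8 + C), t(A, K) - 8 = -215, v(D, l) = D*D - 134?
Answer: -1571089214777993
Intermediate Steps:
v(D, l) = -134 + D² (v(D, l) = D² - 134 = -134 + D²)
t(A, K) = -207 (t(A, K) = 8 - 215 = -207)
G = 11647965560 (G = (96447 - 39467)*((-134 + 31²) + 203595) = 56980*((-134 + 961) + 203595) = 56980*(827 + 203595) = 56980*204422 = 11647965560)
(-292474 + x(393))*(t(366, 272) + G) = (-292474 + 393*(8 + 393))*(-207 + 11647965560) = (-292474 + 393*401)*11647965353 = (-292474 + 157593)*11647965353 = -134881*11647965353 = -1571089214777993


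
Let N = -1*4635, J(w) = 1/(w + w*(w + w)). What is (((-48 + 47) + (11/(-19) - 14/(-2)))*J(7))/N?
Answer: -1/89775 ≈ -1.1139e-5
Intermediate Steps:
J(w) = 1/(w + 2*w²) (J(w) = 1/(w + w*(2*w)) = 1/(w + 2*w²))
N = -4635
(((-48 + 47) + (11/(-19) - 14/(-2)))*J(7))/N = (((-48 + 47) + (11/(-19) - 14/(-2)))*(1/(7*(1 + 2*7))))/(-4635) = ((-1 + (11*(-1/19) - 14*(-½)))*(1/(7*(1 + 14))))*(-1/4635) = ((-1 + (-11/19 + 7))*((⅐)/15))*(-1/4635) = ((-1 + 122/19)*((⅐)*(1/15)))*(-1/4635) = ((103/19)*(1/105))*(-1/4635) = (103/1995)*(-1/4635) = -1/89775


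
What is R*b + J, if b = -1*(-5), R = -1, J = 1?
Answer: -4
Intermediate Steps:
b = 5
R*b + J = -1*5 + 1 = -5 + 1 = -4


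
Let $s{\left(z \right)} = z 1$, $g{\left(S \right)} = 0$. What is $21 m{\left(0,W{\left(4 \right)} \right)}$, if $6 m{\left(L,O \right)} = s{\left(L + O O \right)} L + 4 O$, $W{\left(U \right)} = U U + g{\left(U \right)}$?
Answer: $224$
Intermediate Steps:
$W{\left(U \right)} = U^{2}$ ($W{\left(U \right)} = U U + 0 = U^{2} + 0 = U^{2}$)
$s{\left(z \right)} = z$
$m{\left(L,O \right)} = \frac{2 O}{3} + \frac{L \left(L + O^{2}\right)}{6}$ ($m{\left(L,O \right)} = \frac{\left(L + O O\right) L + 4 O}{6} = \frac{\left(L + O^{2}\right) L + 4 O}{6} = \frac{L \left(L + O^{2}\right) + 4 O}{6} = \frac{4 O + L \left(L + O^{2}\right)}{6} = \frac{2 O}{3} + \frac{L \left(L + O^{2}\right)}{6}$)
$21 m{\left(0,W{\left(4 \right)} \right)} = 21 \left(\frac{2 \cdot 4^{2}}{3} + \frac{1}{6} \cdot 0 \left(0 + \left(4^{2}\right)^{2}\right)\right) = 21 \left(\frac{2}{3} \cdot 16 + \frac{1}{6} \cdot 0 \left(0 + 16^{2}\right)\right) = 21 \left(\frac{32}{3} + \frac{1}{6} \cdot 0 \left(0 + 256\right)\right) = 21 \left(\frac{32}{3} + \frac{1}{6} \cdot 0 \cdot 256\right) = 21 \left(\frac{32}{3} + 0\right) = 21 \cdot \frac{32}{3} = 224$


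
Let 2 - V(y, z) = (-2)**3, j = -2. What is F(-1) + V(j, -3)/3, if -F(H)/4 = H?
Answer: 22/3 ≈ 7.3333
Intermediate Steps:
V(y, z) = 10 (V(y, z) = 2 - 1*(-2)**3 = 2 - 1*(-8) = 2 + 8 = 10)
F(H) = -4*H
F(-1) + V(j, -3)/3 = -4*(-1) + 10/3 = 4 + (1/3)*10 = 4 + 10/3 = 22/3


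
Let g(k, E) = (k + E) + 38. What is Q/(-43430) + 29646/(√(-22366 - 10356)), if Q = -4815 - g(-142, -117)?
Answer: 2297/21715 - 14823*I*√32722/16361 ≈ 0.10578 - 163.89*I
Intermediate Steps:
g(k, E) = 38 + E + k (g(k, E) = (E + k) + 38 = 38 + E + k)
Q = -4594 (Q = -4815 - (38 - 117 - 142) = -4815 - 1*(-221) = -4815 + 221 = -4594)
Q/(-43430) + 29646/(√(-22366 - 10356)) = -4594/(-43430) + 29646/(√(-22366 - 10356)) = -4594*(-1/43430) + 29646/(√(-32722)) = 2297/21715 + 29646/((I*√32722)) = 2297/21715 + 29646*(-I*√32722/32722) = 2297/21715 - 14823*I*√32722/16361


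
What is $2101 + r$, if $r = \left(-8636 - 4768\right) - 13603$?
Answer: $-24906$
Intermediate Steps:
$r = -27007$ ($r = -13404 - 13603 = -27007$)
$2101 + r = 2101 - 27007 = -24906$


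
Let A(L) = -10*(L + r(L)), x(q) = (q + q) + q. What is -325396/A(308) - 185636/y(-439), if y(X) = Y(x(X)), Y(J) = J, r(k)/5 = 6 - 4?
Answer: 28301917/116335 ≈ 243.28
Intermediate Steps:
r(k) = 10 (r(k) = 5*(6 - 4) = 5*2 = 10)
x(q) = 3*q (x(q) = 2*q + q = 3*q)
y(X) = 3*X
A(L) = -100 - 10*L (A(L) = -10*(L + 10) = -10*(10 + L) = -100 - 10*L)
-325396/A(308) - 185636/y(-439) = -325396/(-100 - 10*308) - 185636/(3*(-439)) = -325396/(-100 - 3080) - 185636/(-1317) = -325396/(-3180) - 185636*(-1/1317) = -325396*(-1/3180) + 185636/1317 = 81349/795 + 185636/1317 = 28301917/116335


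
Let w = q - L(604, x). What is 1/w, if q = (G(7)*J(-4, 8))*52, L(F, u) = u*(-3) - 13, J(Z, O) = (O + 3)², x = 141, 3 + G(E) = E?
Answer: 1/25604 ≈ 3.9056e-5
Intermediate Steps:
G(E) = -3 + E
J(Z, O) = (3 + O)²
L(F, u) = -13 - 3*u (L(F, u) = -3*u - 13 = -13 - 3*u)
q = 25168 (q = ((-3 + 7)*(3 + 8)²)*52 = (4*11²)*52 = (4*121)*52 = 484*52 = 25168)
w = 25604 (w = 25168 - (-13 - 3*141) = 25168 - (-13 - 423) = 25168 - 1*(-436) = 25168 + 436 = 25604)
1/w = 1/25604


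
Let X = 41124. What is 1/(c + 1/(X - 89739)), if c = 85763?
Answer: 48615/4169368244 ≈ 1.1660e-5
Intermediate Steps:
1/(c + 1/(X - 89739)) = 1/(85763 + 1/(41124 - 89739)) = 1/(85763 + 1/(-48615)) = 1/(85763 - 1/48615) = 1/(4169368244/48615) = 48615/4169368244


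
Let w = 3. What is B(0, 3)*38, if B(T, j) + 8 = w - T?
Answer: -190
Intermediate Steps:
B(T, j) = -5 - T (B(T, j) = -8 + (3 - T) = -5 - T)
B(0, 3)*38 = (-5 - 1*0)*38 = (-5 + 0)*38 = -5*38 = -190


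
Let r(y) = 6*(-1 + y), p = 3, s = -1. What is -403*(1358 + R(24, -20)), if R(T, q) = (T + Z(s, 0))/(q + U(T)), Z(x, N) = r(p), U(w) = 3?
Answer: -9289150/17 ≈ -5.4642e+5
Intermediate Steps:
r(y) = -6 + 6*y
Z(x, N) = 12 (Z(x, N) = -6 + 6*3 = -6 + 18 = 12)
R(T, q) = (12 + T)/(3 + q) (R(T, q) = (T + 12)/(q + 3) = (12 + T)/(3 + q))
-403*(1358 + R(24, -20)) = -403*(1358 + (12 + 24)/(3 - 20)) = -403*(1358 + 36/(-17)) = -403*(1358 - 1/17*36) = -403*(1358 - 36/17) = -403*23050/17 = -9289150/17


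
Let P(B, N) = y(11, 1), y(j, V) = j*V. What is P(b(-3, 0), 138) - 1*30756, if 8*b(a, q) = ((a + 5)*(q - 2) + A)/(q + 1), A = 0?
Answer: -30745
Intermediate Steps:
b(a, q) = (-2 + q)*(5 + a)/(8*(1 + q)) (b(a, q) = (((a + 5)*(q - 2) + 0)/(q + 1))/8 = (((5 + a)*(-2 + q) + 0)/(1 + q))/8 = (((-2 + q)*(5 + a) + 0)/(1 + q))/8 = (((-2 + q)*(5 + a))/(1 + q))/8 = ((-2 + q)*(5 + a)/(1 + q))/8 = (-2 + q)*(5 + a)/(8*(1 + q)))
y(j, V) = V*j
P(B, N) = 11 (P(B, N) = 1*11 = 11)
P(b(-3, 0), 138) - 1*30756 = 11 - 1*30756 = 11 - 30756 = -30745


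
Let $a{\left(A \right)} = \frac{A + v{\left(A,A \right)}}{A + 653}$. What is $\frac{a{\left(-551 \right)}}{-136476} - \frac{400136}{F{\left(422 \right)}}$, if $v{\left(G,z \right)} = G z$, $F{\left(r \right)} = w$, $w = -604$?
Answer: $\frac{696241369109}{1051001676} \approx 662.46$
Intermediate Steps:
$F{\left(r \right)} = -604$
$a{\left(A \right)} = \frac{A + A^{2}}{653 + A}$ ($a{\left(A \right)} = \frac{A + A A}{A + 653} = \frac{A + A^{2}}{653 + A}$)
$\frac{a{\left(-551 \right)}}{-136476} - \frac{400136}{F{\left(422 \right)}} = \frac{\left(-551\right) \frac{1}{653 - 551} \left(1 - 551\right)}{-136476} - \frac{400136}{-604} = \left(-551\right) \frac{1}{102} \left(-550\right) \left(- \frac{1}{136476}\right) - - \frac{100034}{151} = \left(-551\right) \frac{1}{102} \left(-550\right) \left(- \frac{1}{136476}\right) + \frac{100034}{151} = \frac{151525}{51} \left(- \frac{1}{136476}\right) + \frac{100034}{151} = - \frac{151525}{6960276} + \frac{100034}{151} = \frac{696241369109}{1051001676}$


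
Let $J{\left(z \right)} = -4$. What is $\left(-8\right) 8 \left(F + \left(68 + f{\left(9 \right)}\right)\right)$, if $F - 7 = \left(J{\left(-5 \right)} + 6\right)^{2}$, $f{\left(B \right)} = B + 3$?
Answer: $-5824$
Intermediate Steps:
$f{\left(B \right)} = 3 + B$
$F = 11$ ($F = 7 + \left(-4 + 6\right)^{2} = 7 + 2^{2} = 7 + 4 = 11$)
$\left(-8\right) 8 \left(F + \left(68 + f{\left(9 \right)}\right)\right) = \left(-8\right) 8 \left(11 + \left(68 + \left(3 + 9\right)\right)\right) = - 64 \left(11 + \left(68 + 12\right)\right) = - 64 \left(11 + 80\right) = \left(-64\right) 91 = -5824$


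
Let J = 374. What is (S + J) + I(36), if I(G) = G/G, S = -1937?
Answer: -1562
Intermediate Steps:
I(G) = 1
(S + J) + I(36) = (-1937 + 374) + 1 = -1563 + 1 = -1562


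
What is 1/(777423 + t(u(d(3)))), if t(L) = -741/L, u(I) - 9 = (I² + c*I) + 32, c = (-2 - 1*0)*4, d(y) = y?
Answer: 2/1554789 ≈ 1.2863e-6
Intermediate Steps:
c = -8 (c = (-2 + 0)*4 = -2*4 = -8)
u(I) = 41 + I² - 8*I (u(I) = 9 + ((I² - 8*I) + 32) = 9 + (32 + I² - 8*I) = 41 + I² - 8*I)
1/(777423 + t(u(d(3)))) = 1/(777423 - 741/(41 + 3² - 8*3)) = 1/(777423 - 741/(41 + 9 - 24)) = 1/(777423 - 741/26) = 1/(777423 - 741*1/26) = 1/(777423 - 57/2) = 1/(1554789/2) = 2/1554789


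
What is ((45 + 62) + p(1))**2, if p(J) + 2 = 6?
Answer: 12321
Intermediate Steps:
p(J) = 4 (p(J) = -2 + 6 = 4)
((45 + 62) + p(1))**2 = ((45 + 62) + 4)**2 = (107 + 4)**2 = 111**2 = 12321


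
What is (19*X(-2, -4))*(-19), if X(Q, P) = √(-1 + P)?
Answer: -361*I*√5 ≈ -807.22*I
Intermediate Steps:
(19*X(-2, -4))*(-19) = (19*√(-1 - 4))*(-19) = (19*√(-5))*(-19) = (19*(I*√5))*(-19) = (19*I*√5)*(-19) = -361*I*√5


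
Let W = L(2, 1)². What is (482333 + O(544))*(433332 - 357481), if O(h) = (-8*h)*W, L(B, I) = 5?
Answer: 28332851583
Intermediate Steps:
W = 25 (W = 5² = 25)
O(h) = -200*h (O(h) = -8*h*25 = -200*h)
(482333 + O(544))*(433332 - 357481) = (482333 - 200*544)*(433332 - 357481) = (482333 - 108800)*75851 = 373533*75851 = 28332851583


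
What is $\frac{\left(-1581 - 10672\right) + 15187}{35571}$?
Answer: $\frac{978}{11857} \approx 0.082483$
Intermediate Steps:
$\frac{\left(-1581 - 10672\right) + 15187}{35571} = \left(-12253 + 15187\right) \frac{1}{35571} = 2934 \cdot \frac{1}{35571} = \frac{978}{11857}$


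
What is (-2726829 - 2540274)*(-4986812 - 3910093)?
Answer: 46860915016215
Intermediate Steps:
(-2726829 - 2540274)*(-4986812 - 3910093) = -5267103*(-8896905) = 46860915016215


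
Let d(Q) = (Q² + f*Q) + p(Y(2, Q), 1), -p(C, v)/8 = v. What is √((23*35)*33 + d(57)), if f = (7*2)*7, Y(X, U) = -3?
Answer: 8*√553 ≈ 188.13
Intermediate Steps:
p(C, v) = -8*v
f = 98 (f = 14*7 = 98)
d(Q) = -8 + Q² + 98*Q (d(Q) = (Q² + 98*Q) - 8*1 = (Q² + 98*Q) - 8 = -8 + Q² + 98*Q)
√((23*35)*33 + d(57)) = √((23*35)*33 + (-8 + 57² + 98*57)) = √(805*33 + (-8 + 3249 + 5586)) = √(26565 + 8827) = √35392 = 8*√553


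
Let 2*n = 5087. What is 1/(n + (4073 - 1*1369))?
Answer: 2/10495 ≈ 0.00019057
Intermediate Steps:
n = 5087/2 (n = (½)*5087 = 5087/2 ≈ 2543.5)
1/(n + (4073 - 1*1369)) = 1/(5087/2 + (4073 - 1*1369)) = 1/(5087/2 + (4073 - 1369)) = 1/(5087/2 + 2704) = 1/(10495/2) = 2/10495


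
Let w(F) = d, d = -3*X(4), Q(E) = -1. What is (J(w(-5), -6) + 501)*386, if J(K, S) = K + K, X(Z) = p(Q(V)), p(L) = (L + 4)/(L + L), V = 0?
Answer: 196860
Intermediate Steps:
p(L) = (4 + L)/(2*L) (p(L) = (4 + L)/((2*L)) = (4 + L)*(1/(2*L)) = (4 + L)/(2*L))
X(Z) = -3/2 (X(Z) = (½)*(4 - 1)/(-1) = (½)*(-1)*3 = -3/2)
d = 9/2 (d = -3*(-3/2) = 9/2 ≈ 4.5000)
w(F) = 9/2
J(K, S) = 2*K
(J(w(-5), -6) + 501)*386 = (2*(9/2) + 501)*386 = (9 + 501)*386 = 510*386 = 196860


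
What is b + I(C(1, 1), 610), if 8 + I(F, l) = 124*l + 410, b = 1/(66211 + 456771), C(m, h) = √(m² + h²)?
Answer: 39768597245/522982 ≈ 76042.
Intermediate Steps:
C(m, h) = √(h² + m²)
b = 1/522982 ≈ 1.9121e-6
I(F, l) = 402 + 124*l (I(F, l) = -8 + (124*l + 410) = -8 + (410 + 124*l) = 402 + 124*l)
b + I(C(1, 1), 610) = 1/522982 + (402 + 124*610) = 1/522982 + (402 + 75640) = 1/522982 + 76042 = 39768597245/522982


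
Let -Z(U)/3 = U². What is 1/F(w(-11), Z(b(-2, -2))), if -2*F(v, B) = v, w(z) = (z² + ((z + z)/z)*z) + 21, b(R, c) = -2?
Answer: -1/60 ≈ -0.016667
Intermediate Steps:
w(z) = 21 + z² + 2*z (w(z) = (z² + ((2*z)/z)*z) + 21 = (z² + 2*z) + 21 = 21 + z² + 2*z)
Z(U) = -3*U²
F(v, B) = -v/2
1/F(w(-11), Z(b(-2, -2))) = 1/(-(21 + (-11)² + 2*(-11))/2) = 1/(-(21 + 121 - 22)/2) = 1/(-½*120) = 1/(-60) = -1/60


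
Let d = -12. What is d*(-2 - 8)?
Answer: 120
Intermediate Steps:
d*(-2 - 8) = -12*(-2 - 8) = -12*(-10) = 120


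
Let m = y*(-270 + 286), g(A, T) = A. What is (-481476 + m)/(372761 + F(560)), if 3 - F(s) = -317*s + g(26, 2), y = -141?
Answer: -241866/275129 ≈ -0.87910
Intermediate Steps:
F(s) = -23 + 317*s (F(s) = 3 - (-317*s + 26) = 3 - (26 - 317*s) = 3 + (-26 + 317*s) = -23 + 317*s)
m = -2256 (m = -141*(-270 + 286) = -141*16 = -2256)
(-481476 + m)/(372761 + F(560)) = (-481476 - 2256)/(372761 + (-23 + 317*560)) = -483732/(372761 + (-23 + 177520)) = -483732/(372761 + 177497) = -483732/550258 = -483732*1/550258 = -241866/275129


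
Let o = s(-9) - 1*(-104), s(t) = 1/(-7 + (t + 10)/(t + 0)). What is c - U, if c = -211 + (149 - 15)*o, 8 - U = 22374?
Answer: 1154309/32 ≈ 36072.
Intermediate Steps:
s(t) = 1/(-7 + (10 + t)/t)
o = 6647/64 (o = -1*(-9)/(-10 + 6*(-9)) - 1*(-104) = -1*(-9)/(-10 - 54) + 104 = -1*(-9)/(-64) + 104 = -1*(-9)*(-1/64) + 104 = -9/64 + 104 = 6647/64 ≈ 103.86)
U = -22366 (U = 8 - 1*22374 = 8 - 22374 = -22366)
c = 438597/32 (c = -211 + (149 - 15)*(6647/64) = -211 + 134*(6647/64) = -211 + 445349/32 = 438597/32 ≈ 13706.)
c - U = 438597/32 - 1*(-22366) = 438597/32 + 22366 = 1154309/32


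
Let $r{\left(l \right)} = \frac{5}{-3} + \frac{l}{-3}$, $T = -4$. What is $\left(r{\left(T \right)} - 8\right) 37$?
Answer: $- \frac{925}{3} \approx -308.33$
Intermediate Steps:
$r{\left(l \right)} = - \frac{5}{3} - \frac{l}{3}$ ($r{\left(l \right)} = 5 \left(- \frac{1}{3}\right) + l \left(- \frac{1}{3}\right) = - \frac{5}{3} - \frac{l}{3}$)
$\left(r{\left(T \right)} - 8\right) 37 = \left(\left(- \frac{5}{3} - - \frac{4}{3}\right) - 8\right) 37 = \left(\left(- \frac{5}{3} + \frac{4}{3}\right) - 8\right) 37 = \left(- \frac{1}{3} - 8\right) 37 = \left(- \frac{25}{3}\right) 37 = - \frac{925}{3}$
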